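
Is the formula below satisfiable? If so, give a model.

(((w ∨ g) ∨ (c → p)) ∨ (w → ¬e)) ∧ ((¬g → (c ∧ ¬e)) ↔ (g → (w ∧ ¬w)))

g: False; c: True; p: False; e: False; w: False

  ((w ∨ g) ∨ (c → p)) ∨ (w → ¬e) = True
    (w ∨ g) ∨ (c → p) = False
      w ∨ g = False
      c → p = False
    w → ¬e = True
      ¬e = True
  (¬g → (c ∧ ¬e)) ↔ (g → (w ∧ ¬w)) = True
    ¬g → (c ∧ ¬e) = True
      ¬g = True
      c ∧ ¬e = True
        ¬e = True
    g → (w ∧ ¬w) = True
      w ∧ ¬w = False
        ¬w = True
Both conjuncts True, so the formula holds.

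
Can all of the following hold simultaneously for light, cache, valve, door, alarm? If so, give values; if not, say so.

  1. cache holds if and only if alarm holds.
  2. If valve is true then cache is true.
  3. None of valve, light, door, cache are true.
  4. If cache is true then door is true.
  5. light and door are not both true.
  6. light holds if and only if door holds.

light = False, cache = False, valve = False, door = False, alarm = False

  (1) cache=F, alarm=F — same ✓
  (2) valve=F ⇒ cache: vacuous ✓
  (3) {valve, light, door, cache}: 0 true — none ✓
  (4) cache=F ⇒ door: vacuous ✓
  (5) light=F, door=F — not both ✓
  (6) light=F, door=F — same ✓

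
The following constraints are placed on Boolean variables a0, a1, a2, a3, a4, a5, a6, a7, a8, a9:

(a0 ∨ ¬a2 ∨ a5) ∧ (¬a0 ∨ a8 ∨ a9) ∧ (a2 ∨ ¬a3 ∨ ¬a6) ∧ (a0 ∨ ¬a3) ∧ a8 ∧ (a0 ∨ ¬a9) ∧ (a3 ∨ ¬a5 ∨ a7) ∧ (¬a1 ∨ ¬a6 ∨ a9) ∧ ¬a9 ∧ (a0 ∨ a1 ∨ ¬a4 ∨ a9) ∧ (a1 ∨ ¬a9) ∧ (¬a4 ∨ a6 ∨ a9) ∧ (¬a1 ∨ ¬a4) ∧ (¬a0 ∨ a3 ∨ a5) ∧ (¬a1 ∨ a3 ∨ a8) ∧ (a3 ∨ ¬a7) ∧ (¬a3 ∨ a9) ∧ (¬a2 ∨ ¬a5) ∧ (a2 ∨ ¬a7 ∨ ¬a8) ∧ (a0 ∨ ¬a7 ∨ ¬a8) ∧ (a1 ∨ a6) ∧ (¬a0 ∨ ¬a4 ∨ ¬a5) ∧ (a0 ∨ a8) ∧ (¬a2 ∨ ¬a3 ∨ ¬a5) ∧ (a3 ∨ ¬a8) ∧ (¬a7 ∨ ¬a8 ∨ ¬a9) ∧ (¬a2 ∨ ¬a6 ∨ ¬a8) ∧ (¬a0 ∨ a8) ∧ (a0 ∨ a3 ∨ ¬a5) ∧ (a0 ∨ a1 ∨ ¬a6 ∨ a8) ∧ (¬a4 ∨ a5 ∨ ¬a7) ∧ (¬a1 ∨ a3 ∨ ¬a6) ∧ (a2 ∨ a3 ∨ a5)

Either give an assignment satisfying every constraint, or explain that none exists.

Case a8 = True:
  (¬a9) forces a9 = False.
  (¬a3 ∨ a9) forces a3 = False.
  Clause (a3 ∨ ¬a8) is falsified — contradiction.
Case a8 = False:
  Clause (a8) is falsified — contradiction.
Both cases fail, so the formula is unsatisfiable.

UNSATISFIABLE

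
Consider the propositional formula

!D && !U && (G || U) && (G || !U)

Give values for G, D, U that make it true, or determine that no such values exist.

G = True, D = False, U = False

Unit clause (!D) forces D = False.
Unit clause (!U) forces U = False.
In (G || U) only G is left, so G = True.
Check each clause:
  (!D): !D holds.
  (!U): !U holds.
  (G || U): G holds.
  (G || !U): G holds.
All clauses satisfied.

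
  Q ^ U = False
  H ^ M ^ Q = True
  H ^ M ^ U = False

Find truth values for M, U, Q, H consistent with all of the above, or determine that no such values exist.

UNSATISFIABLE

Adding constraints 1, 2, 3 mod 2: every variable appears an even number of times on the left, so the left side is 0.
But the right sides sum to 1 (mod 2). 0 ≠ 1 — the system is inconsistent.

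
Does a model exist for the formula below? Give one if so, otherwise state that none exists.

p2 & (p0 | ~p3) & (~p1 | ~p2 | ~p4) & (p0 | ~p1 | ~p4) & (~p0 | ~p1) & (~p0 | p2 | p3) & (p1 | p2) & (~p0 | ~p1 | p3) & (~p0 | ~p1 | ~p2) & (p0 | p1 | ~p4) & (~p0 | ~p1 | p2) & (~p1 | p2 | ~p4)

p0 = True, p1 = False, p2 = True, p3 = True, p4 = False

Unit clause (p2) forces p2 = True.
Set p0 = True.
  then (~p0 | ~p1) forces p1 = False.
Set p3 = True.
Set p4 = False.
All clauses satisfied.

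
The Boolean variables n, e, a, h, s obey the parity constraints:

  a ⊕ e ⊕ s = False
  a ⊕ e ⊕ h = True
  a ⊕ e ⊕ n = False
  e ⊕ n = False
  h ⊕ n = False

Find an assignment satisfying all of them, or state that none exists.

UNSATISFIABLE

Adding constraints 2, 3, 5 mod 2: every variable appears an even number of times on the left, so the left side is 0.
But the right sides sum to 1 (mod 2). 0 ≠ 1 — the system is inconsistent.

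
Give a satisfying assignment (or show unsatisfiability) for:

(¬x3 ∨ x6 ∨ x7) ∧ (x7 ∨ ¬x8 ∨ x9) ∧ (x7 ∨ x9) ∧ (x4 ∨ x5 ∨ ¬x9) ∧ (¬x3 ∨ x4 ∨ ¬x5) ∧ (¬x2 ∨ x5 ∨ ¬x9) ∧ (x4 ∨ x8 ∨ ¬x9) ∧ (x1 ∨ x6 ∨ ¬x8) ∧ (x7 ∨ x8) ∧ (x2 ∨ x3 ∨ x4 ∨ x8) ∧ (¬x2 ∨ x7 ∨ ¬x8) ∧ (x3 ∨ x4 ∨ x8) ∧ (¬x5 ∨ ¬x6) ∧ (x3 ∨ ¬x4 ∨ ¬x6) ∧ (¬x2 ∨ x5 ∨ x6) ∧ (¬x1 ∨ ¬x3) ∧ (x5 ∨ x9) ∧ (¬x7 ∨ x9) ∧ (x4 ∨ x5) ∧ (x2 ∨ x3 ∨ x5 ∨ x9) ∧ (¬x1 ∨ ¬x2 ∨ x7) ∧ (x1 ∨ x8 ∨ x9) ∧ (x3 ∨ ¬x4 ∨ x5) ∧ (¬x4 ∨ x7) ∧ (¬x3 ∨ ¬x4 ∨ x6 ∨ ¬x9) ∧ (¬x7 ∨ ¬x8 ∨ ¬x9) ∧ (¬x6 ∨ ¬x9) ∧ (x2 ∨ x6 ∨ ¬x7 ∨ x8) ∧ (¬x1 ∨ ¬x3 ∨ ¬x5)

Set x1 = False.
Set x2 = True.
Set x3 = False.
Try x4 = False:
  (x3 ∨ x4 ∨ x8) forces x8 = True.
  (x1 ∨ x6 ∨ ¬x8) forces x6 = True.
  (¬x2 ∨ x7 ∨ ¬x8) forces x7 = True.
  (¬x5 ∨ ¬x6) forces x5 = False.
  clause (x4 ∨ x5) is falsified — backtrack.
So x4 = True.
  then (x3 ∨ ¬x4 ∨ ¬x6) forces x6 = False.
  then (¬x2 ∨ x5 ∨ x6) forces x5 = True.
  then (¬x4 ∨ x7) forces x7 = True.
  then (x1 ∨ x6 ∨ ¬x8) forces x8 = False.
  then (¬x7 ∨ x9) forces x9 = True.
All clauses satisfied.

x1: False, x2: True, x3: False, x4: True, x5: True, x6: False, x7: True, x8: False, x9: True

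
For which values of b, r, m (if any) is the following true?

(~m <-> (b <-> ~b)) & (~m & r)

UNSATISFIABLE

Case m = True: the conjunct ~m is False.
Case m = False: the formula simplifies to (b <-> ~b) & r.
  b = True: the conjunct b <-> ~b becomes True <-> ~True = False.
  b = False: the conjunct b <-> ~b becomes False <-> ~False = False.
Both cases fail — unsatisfiable.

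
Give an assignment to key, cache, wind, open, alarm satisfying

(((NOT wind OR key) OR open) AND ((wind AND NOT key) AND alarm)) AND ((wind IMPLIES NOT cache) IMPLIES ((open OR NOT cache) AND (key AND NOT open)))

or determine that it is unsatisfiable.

key = False, cache = True, wind = True, open = True, alarm = True

  ((NOT wind OR key) OR open) AND ((wind AND NOT key) AND alarm) = True
    (NOT wind OR key) OR open = True
      NOT wind OR key = False
        NOT wind = False
    (wind AND NOT key) AND alarm = True
      wind AND NOT key = True
        NOT key = True
  (wind IMPLIES NOT cache) IMPLIES ((open OR NOT cache) AND (key AND NOT open)) = True
    wind IMPLIES NOT cache = False
      NOT cache = False
    (open OR NOT cache) AND (key AND NOT open) = False
      open OR NOT cache = True
        NOT cache = False
      key AND NOT open = False
        NOT open = False
Both conjuncts True, so the formula holds.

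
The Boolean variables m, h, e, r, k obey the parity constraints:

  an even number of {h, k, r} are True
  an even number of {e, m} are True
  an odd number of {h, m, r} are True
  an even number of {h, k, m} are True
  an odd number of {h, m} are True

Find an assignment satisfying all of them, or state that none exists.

m = False; h = True; e = False; r = False; k = True

{h, k, r}: 2 true → even ✓
{e, m}: 0 true → even ✓
{h, m, r}: 1 true → odd ✓
{h, k, m}: 2 true → even ✓
{h, m}: 1 true → odd ✓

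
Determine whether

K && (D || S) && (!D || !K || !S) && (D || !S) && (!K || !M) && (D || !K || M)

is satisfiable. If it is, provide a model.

K=T, S=F, M=F, D=T

Unit clause (K) forces K = True.
In (!K || !M) only !M is left, so M = False.
In (D || !K || M) only D is left, so D = True.
In (!D || !K || !S) only !S is left, so S = False.
Check each clause:
  (K): K holds.
  (D || S): D holds.
  (!D || !K || !S): !S holds.
  (D || !S): D holds.
  (!K || !M): !M holds.
  (D || !K || M): D holds.
All clauses satisfied.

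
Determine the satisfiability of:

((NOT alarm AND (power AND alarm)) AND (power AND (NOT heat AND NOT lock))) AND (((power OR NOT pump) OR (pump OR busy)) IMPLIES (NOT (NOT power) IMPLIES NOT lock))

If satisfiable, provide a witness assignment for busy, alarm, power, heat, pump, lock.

No satisfying assignment exists.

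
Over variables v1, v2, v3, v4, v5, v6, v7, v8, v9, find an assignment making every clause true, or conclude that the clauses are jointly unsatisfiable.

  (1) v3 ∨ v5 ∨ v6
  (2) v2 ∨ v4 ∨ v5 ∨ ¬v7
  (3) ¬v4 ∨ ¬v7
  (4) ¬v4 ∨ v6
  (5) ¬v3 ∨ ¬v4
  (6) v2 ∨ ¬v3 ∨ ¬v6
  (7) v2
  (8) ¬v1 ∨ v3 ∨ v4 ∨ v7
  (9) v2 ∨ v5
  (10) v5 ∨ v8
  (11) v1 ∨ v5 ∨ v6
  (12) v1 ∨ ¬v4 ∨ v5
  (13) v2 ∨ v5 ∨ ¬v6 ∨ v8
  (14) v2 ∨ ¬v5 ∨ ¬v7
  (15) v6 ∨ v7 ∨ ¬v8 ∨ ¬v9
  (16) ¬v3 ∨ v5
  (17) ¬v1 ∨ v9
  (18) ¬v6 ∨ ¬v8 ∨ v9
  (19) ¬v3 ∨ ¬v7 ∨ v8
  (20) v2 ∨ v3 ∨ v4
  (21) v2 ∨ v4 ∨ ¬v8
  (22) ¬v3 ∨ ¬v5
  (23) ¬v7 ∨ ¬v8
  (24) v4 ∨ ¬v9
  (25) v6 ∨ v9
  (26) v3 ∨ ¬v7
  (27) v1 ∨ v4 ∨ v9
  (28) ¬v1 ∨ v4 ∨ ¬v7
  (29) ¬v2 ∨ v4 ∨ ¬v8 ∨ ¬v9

v1 = False, v2 = True, v3 = False, v4 = True, v5 = True, v6 = True, v7 = False, v8 = False, v9 = True

Unit clause (v2) forces v2 = True.
Set v1 = False.
Try v3 = True:
  (¬v3 ∨ ¬v4) forces v4 = False.
  (¬v3 ∨ v5) forces v5 = True.
  clause (¬v3 ∨ ¬v5) is falsified — backtrack.
So v3 = False.
  then (v3 ∨ ¬v7) forces v7 = False.
Set v4 = True.
  then (¬v4 ∨ v6) forces v6 = True.
  then (v1 ∨ ¬v4 ∨ v5) forces v5 = True.
Set v8 = False.
Set v9 = True.
All clauses satisfied.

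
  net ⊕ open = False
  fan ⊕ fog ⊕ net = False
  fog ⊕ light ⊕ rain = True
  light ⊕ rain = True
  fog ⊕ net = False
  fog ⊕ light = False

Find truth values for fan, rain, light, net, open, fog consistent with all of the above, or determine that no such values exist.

fan: False; rain: True; light: False; net: False; open: False; fog: False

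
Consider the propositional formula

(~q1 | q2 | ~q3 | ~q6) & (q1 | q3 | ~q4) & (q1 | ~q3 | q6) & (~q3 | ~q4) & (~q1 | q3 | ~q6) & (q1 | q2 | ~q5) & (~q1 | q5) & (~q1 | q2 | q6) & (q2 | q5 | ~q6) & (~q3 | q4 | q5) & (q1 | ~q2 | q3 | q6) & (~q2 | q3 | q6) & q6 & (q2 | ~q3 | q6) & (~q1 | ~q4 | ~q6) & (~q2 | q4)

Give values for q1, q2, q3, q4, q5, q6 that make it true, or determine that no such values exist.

Case q2 = True:
  (q6) forces q6 = True.
  (~q2 | q4) forces q4 = True.
  (~q3 | ~q4) forces q3 = False.
  (q1 | q3 | ~q4) forces q1 = True.
  Clause (~q1 | q3 | ~q6) is falsified — contradiction.
Case q2 = False:
  (q6) forces q6 = True.
  (q2 | q5 | ~q6) forces q5 = True.
  (q1 | q2 | ~q5) forces q1 = True.
  (~q1 | q2 | ~q3 | ~q6) forces q3 = False.
  Clause (~q1 | q3 | ~q6) is falsified — contradiction.
Both cases fail, so the formula is unsatisfiable.

Unsatisfiable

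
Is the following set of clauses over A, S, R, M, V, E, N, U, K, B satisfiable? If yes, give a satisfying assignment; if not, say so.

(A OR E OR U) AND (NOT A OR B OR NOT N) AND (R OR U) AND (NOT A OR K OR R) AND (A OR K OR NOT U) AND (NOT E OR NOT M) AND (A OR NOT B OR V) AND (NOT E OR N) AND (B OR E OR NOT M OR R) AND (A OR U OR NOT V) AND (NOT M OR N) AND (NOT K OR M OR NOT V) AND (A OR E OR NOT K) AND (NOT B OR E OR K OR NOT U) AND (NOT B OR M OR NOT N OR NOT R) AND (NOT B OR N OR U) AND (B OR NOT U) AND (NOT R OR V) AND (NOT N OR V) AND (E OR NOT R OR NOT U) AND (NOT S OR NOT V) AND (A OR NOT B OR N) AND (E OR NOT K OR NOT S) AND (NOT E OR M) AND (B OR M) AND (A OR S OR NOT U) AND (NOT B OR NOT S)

A = True; S = False; R = True; M = True; V = True; E = False; N = True; U = False; K = True; B = True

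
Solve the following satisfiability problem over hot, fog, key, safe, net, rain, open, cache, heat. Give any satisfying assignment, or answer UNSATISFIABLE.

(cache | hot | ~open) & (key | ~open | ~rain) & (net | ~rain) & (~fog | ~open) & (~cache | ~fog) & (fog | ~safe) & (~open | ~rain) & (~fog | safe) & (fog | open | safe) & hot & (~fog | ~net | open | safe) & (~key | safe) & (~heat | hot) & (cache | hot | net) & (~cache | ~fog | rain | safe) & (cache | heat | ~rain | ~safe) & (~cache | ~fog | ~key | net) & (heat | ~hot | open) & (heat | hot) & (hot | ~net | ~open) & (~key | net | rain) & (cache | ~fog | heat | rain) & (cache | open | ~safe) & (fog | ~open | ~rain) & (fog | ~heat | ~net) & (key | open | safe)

Unit clause (hot) forces hot = True.
Set fog = False.
  then (fog | ~safe) forces safe = False.
  then (fog | open | safe) forces open = True.
  then (~key | safe) forces key = False.
  then (fog | ~open | ~rain) forces rain = False.
Set net = True.
  then (fog | ~heat | ~net) forces heat = False.
Set cache = True.
All clauses satisfied.

hot = True, fog = False, key = False, safe = False, net = True, rain = False, open = True, cache = True, heat = False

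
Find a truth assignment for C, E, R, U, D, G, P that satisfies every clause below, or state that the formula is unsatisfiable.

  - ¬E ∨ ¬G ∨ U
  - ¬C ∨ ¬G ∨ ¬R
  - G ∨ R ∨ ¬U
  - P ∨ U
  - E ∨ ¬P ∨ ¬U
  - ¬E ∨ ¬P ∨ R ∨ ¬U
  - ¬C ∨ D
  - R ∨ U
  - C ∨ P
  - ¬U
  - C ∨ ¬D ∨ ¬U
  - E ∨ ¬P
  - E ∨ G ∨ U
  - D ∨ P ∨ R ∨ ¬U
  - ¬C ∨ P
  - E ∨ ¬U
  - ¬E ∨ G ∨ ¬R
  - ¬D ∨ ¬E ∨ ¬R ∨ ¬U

Case U = True:
  Clause (¬U) is falsified — contradiction.
Case U = False:
  (P ∨ U) forces P = True.
  (R ∨ U) forces R = True.
  (E ∨ ¬P) forces E = True.
  (¬E ∨ ¬G ∨ U) forces G = False.
  Clause (¬E ∨ G ∨ ¬R) is falsified — contradiction.
Both cases fail, so the formula is unsatisfiable.

The formula is unsatisfiable.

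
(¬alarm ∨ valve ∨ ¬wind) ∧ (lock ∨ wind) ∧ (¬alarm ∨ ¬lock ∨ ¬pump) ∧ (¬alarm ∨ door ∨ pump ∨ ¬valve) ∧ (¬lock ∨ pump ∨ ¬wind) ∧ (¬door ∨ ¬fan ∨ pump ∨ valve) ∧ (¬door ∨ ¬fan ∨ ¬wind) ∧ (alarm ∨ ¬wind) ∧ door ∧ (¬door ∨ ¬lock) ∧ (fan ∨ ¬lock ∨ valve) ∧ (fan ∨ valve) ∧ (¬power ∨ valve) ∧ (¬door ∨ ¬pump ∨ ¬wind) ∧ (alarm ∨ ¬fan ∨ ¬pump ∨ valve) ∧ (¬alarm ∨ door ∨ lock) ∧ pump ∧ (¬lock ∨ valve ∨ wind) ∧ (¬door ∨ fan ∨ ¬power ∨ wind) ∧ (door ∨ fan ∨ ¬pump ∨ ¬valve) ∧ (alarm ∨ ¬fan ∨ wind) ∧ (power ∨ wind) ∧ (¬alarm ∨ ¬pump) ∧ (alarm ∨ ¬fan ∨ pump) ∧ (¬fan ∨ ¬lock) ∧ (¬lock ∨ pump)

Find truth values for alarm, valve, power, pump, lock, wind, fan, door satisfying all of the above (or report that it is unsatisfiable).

UNSATISFIABLE

Case pump = True:
  (door) forces door = True.
  (¬door ∨ ¬lock) forces lock = False.
  (lock ∨ wind) forces wind = True.
  Clause (¬door ∨ ¬pump ∨ ¬wind) is falsified — contradiction.
Case pump = False:
  Clause (pump) is falsified — contradiction.
Both cases fail, so the formula is unsatisfiable.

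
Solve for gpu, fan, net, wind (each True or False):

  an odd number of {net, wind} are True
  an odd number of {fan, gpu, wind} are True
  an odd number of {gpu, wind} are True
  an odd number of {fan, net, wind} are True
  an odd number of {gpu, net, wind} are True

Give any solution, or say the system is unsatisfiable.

gpu=F, fan=F, net=F, wind=T

{net, wind}: 1 true → odd ✓
{fan, gpu, wind}: 1 true → odd ✓
{gpu, wind}: 1 true → odd ✓
{fan, net, wind}: 1 true → odd ✓
{gpu, net, wind}: 1 true → odd ✓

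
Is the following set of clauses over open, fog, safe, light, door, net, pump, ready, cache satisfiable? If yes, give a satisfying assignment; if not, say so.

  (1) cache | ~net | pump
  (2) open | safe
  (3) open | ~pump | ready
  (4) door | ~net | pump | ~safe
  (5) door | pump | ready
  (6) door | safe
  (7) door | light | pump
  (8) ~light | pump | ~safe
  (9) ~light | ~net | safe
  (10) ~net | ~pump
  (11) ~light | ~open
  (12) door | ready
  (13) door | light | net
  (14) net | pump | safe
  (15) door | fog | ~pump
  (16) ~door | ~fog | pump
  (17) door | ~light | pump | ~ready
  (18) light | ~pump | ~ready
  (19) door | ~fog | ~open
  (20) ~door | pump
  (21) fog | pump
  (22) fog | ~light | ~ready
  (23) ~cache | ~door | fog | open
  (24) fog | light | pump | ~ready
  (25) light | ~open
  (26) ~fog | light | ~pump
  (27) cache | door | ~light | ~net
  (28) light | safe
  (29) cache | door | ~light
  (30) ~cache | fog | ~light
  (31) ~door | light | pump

open: False, fog: True, safe: True, light: True, door: True, net: False, pump: True, ready: True, cache: False

Try open = True:
  (~light | ~open) forces light = False.
  clause (light | ~open) is falsified — backtrack.
So open = False.
  then (open | safe) forces safe = True.
Set fog = True.
Try light = False:
  (~fog | light | ~pump) forces pump = False.
  (door | light | pump) forces door = True.
  clause (~door | ~fog | pump) is falsified — backtrack.
So light = True.
  then (~light | pump | ~safe) forces pump = True.
  then (~net | ~pump) forces net = False.
  then (open | ~pump | ready) forces ready = True.
Set door = True.
Set cache = False.
All clauses satisfied.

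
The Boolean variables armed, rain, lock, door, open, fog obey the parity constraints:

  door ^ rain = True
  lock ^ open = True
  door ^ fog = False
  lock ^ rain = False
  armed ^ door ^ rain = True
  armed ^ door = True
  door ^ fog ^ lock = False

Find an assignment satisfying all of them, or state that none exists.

armed = False, rain = False, lock = False, door = True, open = True, fog = True

door ^ rain = T ^ F = True ✓
lock ^ open = F ^ T = True ✓
door ^ fog = T ^ T = False ✓
lock ^ rain = F ^ F = False ✓
armed ^ door ^ rain = F ^ T ^ F = True ✓
armed ^ door = F ^ T = True ✓
door ^ fog ^ lock = T ^ T ^ F = False ✓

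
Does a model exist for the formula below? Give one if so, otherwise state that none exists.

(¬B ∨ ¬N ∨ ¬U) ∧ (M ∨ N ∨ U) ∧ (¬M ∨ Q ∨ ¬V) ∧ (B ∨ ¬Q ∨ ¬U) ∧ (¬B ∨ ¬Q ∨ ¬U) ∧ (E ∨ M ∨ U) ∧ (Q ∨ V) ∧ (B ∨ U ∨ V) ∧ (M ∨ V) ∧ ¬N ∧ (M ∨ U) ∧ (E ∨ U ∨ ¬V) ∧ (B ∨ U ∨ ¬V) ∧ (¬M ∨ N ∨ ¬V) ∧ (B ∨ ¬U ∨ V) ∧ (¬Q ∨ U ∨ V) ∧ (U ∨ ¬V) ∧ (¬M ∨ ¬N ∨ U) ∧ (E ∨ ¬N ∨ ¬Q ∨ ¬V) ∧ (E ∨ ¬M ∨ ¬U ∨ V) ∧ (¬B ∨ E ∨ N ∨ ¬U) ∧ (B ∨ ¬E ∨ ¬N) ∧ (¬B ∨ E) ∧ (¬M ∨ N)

B: False, N: False, M: False, V: True, E: False, Q: False, U: True

Unit clause (¬N) forces N = False.
In (¬M ∨ N) only ¬M is left, so M = False.
In (M ∨ N ∨ U) only U is left, so U = True.
In (M ∨ V) only V is left, so V = True.
Set B = False.
  then (B ∨ ¬Q ∨ ¬U) forces Q = False.
Set E = False.
All clauses satisfied.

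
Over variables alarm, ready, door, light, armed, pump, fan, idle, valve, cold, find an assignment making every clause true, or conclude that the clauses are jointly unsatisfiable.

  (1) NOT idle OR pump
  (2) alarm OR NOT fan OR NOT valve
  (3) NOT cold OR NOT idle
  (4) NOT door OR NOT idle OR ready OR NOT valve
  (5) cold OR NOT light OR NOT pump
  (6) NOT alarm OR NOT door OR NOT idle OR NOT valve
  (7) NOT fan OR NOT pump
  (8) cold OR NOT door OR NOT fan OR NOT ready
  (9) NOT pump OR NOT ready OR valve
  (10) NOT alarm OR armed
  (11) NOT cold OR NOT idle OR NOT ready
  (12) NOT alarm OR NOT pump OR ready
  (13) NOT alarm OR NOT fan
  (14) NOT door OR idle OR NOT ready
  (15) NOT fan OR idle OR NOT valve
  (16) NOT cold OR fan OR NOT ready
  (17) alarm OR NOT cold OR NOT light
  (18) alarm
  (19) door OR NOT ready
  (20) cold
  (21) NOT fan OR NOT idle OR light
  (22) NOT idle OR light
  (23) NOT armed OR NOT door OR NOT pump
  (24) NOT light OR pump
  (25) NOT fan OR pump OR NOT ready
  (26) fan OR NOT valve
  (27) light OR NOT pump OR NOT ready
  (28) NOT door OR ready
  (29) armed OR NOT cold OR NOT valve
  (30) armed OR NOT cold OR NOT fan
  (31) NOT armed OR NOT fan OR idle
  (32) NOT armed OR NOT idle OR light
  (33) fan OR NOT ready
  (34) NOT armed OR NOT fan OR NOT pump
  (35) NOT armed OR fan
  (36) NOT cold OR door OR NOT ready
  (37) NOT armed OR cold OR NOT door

Case alarm = True:
  (NOT alarm OR armed) forces armed = True.
  (NOT alarm OR NOT fan) forces fan = False.
  Clause (NOT armed OR fan) is falsified — contradiction.
Case alarm = False:
  Clause (alarm) is falsified — contradiction.
Both cases fail, so the formula is unsatisfiable.

No satisfying assignment exists.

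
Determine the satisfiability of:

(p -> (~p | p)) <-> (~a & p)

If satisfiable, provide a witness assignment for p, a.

p = True; a = False

  (p -> (~p | p)) <-> (~a & p) = True
    p -> (~p | p) = True
      ~p | p = True
        ~p = False
    ~a & p = True
      ~a = True
The formula evaluates to True.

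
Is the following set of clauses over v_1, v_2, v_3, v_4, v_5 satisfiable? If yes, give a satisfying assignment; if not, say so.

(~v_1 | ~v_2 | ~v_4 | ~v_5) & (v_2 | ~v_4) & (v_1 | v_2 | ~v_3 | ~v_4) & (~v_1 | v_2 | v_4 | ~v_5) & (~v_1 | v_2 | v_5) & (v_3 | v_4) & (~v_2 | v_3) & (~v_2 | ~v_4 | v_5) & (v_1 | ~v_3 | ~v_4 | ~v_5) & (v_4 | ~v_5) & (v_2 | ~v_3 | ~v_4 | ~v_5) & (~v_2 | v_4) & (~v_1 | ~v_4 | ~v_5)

v_1=F; v_2=F; v_3=T; v_4=F; v_5=F

Set v_1 = False.
Try v_2 = True:
  (~v_2 | v_3) forces v_3 = True.
  (~v_2 | v_4) forces v_4 = True.
  (~v_2 | ~v_4 | v_5) forces v_5 = True.
  clause (v_1 | ~v_3 | ~v_4 | ~v_5) is falsified — backtrack.
So v_2 = False.
  then (v_2 | ~v_4) forces v_4 = False.
  then (v_3 | v_4) forces v_3 = True.
  then (v_4 | ~v_5) forces v_5 = False.
All clauses satisfied.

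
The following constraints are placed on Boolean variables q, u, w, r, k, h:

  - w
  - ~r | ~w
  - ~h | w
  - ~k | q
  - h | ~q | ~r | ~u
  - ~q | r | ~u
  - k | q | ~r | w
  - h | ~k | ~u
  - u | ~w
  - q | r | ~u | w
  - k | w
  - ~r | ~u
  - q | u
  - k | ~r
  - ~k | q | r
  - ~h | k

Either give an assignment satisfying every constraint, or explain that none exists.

q: False, u: True, w: True, r: False, k: False, h: False

Unit clause (w) forces w = True.
In (~r | ~w) only ~r is left, so r = False.
In (u | ~w) only u is left, so u = True.
In (~q | r | ~u) only ~q is left, so q = False.
In (~k | q | r) only ~k is left, so k = False.
In (~h | k) only ~h is left, so h = False.
All clauses satisfied.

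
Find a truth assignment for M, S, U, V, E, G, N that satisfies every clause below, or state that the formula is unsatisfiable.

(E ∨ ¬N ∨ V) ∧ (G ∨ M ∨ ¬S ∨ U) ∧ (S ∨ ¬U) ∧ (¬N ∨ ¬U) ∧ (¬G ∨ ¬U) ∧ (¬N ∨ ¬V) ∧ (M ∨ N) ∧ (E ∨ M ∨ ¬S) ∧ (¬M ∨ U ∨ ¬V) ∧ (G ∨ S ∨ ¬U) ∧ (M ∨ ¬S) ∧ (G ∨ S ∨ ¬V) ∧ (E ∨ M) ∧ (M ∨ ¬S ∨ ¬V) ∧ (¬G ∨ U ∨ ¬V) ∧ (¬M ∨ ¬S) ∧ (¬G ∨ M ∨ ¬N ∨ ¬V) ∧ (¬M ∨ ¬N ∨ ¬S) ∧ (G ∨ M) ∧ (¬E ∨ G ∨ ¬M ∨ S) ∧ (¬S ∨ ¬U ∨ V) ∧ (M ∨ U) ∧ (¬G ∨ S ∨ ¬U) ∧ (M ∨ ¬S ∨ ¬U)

Try M = False:
  (M ∨ N) forces N = True.
  (¬N ∨ ¬U) forces U = False.
  clause (M ∨ U) is falsified — backtrack.
So M = True.
  then (¬M ∨ ¬S) forces S = False.
  then (S ∨ ¬U) forces U = False.
  then (¬M ∨ U ∨ ¬V) forces V = False.
Set E = False.
  then (E ∨ ¬N ∨ V) forces N = False.
Set G = True.
All clauses satisfied.

M = True, S = False, U = False, V = False, E = False, G = True, N = False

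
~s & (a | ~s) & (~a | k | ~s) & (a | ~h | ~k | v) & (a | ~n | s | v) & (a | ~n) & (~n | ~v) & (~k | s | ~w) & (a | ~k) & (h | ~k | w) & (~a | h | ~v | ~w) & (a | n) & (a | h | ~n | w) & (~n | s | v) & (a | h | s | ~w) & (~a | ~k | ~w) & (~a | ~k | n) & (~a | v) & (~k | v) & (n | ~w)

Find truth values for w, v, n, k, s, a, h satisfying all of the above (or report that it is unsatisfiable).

Unit clause (~s) forces s = False.
Try w = True:
  (~k | s | ~w) forces k = False.
  (n | ~w) forces n = True.
  (a | ~n) forces a = True.
  (~n | ~v) forces v = False.
  clause (~n | s | v) is falsified — backtrack.
So w = False.
Try v = False:
  (~n | s | v) forces n = False.
  (a | n) forces a = True.
  clause (~a | v) is falsified — backtrack.
So v = True.
  then (~n | ~v) forces n = False.
  then (a | n) forces a = True.
  then (~a | ~k | n) forces k = False.
Set h = True.
All clauses satisfied.

w = False; v = True; n = False; k = False; s = False; a = True; h = True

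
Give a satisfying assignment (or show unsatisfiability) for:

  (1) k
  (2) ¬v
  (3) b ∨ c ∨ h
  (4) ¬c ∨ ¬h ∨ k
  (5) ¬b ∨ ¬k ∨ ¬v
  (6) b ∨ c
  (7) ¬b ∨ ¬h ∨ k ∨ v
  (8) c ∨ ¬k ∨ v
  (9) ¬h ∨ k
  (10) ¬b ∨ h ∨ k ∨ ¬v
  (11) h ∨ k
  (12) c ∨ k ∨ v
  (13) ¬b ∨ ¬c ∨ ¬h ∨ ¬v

v = False, b = True, h = False, c = True, k = True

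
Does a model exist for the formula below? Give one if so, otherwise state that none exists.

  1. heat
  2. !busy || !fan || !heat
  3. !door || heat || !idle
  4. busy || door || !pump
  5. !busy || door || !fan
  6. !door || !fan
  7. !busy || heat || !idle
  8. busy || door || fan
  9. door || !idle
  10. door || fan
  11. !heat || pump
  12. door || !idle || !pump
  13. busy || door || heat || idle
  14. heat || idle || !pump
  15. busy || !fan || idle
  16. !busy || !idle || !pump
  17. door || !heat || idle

heat = True; busy = False; fan = False; idle = True; door = True; pump = True

Unit clause (heat) forces heat = True.
In (!heat || pump) only pump is left, so pump = True.
Set busy = False.
  then (busy || door || !pump) forces door = True.
  then (!door || !fan) forces fan = False.
Set idle = True.
All clauses satisfied.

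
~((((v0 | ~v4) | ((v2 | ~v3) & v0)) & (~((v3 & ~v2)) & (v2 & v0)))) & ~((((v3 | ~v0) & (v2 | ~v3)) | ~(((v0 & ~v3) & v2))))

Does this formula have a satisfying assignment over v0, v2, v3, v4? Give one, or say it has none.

Case v3 = True: the conjunct ~((((v3 | ~v0) & (v2 | ~v3)) | ~(((v0 & ~v3) & v2)))) becomes ~((v2 | True)) = False.
Case v3 = False: the formula simplifies to ~((((v0 | ~v4) | v0) & (v2 & v0))) & ~((~v0 | ~((v0 & v2)))).
  v0 = True: simplifies to ~v2 & ~(~v2).
    v2 = True: the conjunct ~v2 is False.
    v2 = False: the conjunct ~(~v2) becomes ~(~False) = False.
  v0 = False: the conjunct ~((~v0 | ~((v0 & v2)))) becomes ~((True | True)) = False.
Both cases fail — unsatisfiable.

No satisfying assignment exists.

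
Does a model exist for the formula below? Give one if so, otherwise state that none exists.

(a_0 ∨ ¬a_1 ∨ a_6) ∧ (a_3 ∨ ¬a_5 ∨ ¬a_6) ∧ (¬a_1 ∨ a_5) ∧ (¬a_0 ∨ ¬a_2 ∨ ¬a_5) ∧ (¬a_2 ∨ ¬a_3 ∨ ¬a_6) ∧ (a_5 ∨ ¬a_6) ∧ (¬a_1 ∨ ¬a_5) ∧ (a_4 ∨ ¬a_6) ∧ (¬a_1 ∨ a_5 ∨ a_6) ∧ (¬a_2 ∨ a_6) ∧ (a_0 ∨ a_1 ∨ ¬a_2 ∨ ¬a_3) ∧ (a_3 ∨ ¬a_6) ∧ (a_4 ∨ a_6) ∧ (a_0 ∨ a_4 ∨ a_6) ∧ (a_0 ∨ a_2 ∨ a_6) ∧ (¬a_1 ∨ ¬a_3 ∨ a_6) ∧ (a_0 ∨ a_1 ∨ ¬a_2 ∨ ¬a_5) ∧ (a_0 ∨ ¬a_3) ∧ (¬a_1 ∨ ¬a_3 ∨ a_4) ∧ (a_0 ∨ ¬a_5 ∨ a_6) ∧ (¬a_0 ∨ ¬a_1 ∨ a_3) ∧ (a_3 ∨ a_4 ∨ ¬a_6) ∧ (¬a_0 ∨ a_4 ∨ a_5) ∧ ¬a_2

a_0=T, a_1=F, a_2=F, a_3=F, a_4=T, a_5=F, a_6=F

Unit clause (¬a_2) forces a_2 = False.
Set a_0 = True.
Set a_1 = False.
Set a_3 = False.
  then (a_3 ∨ ¬a_6) forces a_6 = False.
  then (a_4 ∨ a_6) forces a_4 = True.
Set a_5 = False.
All clauses satisfied.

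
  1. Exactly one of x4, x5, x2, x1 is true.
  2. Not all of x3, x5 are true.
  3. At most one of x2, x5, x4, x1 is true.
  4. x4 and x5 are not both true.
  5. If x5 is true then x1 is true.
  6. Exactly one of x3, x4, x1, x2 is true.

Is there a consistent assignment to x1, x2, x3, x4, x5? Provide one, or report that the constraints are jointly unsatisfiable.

x1 = False, x2 = True, x3 = False, x4 = False, x5 = False

  (1) {x4, x5, x2, x1}: 1 true — exactly one ✓
  (2) {x3, x5}: 0/2 true — not all ✓
  (3) {x2, x5, x4, x1}: 1 true — at most one ✓
  (4) x4=F, x5=F — not both ✓
  (5) x5=F ⇒ x1: vacuous ✓
  (6) {x3, x4, x1, x2}: 1 true — exactly one ✓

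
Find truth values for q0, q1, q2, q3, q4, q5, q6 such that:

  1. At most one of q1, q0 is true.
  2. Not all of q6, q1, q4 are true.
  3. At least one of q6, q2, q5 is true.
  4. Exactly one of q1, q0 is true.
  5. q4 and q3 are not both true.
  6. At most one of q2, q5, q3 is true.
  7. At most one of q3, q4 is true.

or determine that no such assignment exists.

q0 = False; q1 = True; q2 = False; q3 = False; q4 = False; q5 = True; q6 = False

  (1) {q1, q0}: 1 true — at most one ✓
  (2) {q6, q1, q4}: 1/3 true — not all ✓
  (3) {q6, q2, q5}: 1 true — at least one ✓
  (4) {q1, q0}: 1 true — exactly one ✓
  (5) q4=F, q3=F — not both ✓
  (6) {q2, q5, q3}: 1 true — at most one ✓
  (7) {q3, q4}: 0 true — at most one ✓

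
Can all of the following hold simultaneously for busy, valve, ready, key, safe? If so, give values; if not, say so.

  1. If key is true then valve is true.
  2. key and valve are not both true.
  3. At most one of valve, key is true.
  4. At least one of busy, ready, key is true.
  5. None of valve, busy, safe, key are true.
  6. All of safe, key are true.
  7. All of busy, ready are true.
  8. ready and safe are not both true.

The formula is unsatisfiable.

Case busy = True:
  Constraint (5) is violated (busy=T) — contradiction.
Case busy = False:
  Constraint (7) is violated (busy=F) — contradiction.
Both cases fail — unsatisfiable.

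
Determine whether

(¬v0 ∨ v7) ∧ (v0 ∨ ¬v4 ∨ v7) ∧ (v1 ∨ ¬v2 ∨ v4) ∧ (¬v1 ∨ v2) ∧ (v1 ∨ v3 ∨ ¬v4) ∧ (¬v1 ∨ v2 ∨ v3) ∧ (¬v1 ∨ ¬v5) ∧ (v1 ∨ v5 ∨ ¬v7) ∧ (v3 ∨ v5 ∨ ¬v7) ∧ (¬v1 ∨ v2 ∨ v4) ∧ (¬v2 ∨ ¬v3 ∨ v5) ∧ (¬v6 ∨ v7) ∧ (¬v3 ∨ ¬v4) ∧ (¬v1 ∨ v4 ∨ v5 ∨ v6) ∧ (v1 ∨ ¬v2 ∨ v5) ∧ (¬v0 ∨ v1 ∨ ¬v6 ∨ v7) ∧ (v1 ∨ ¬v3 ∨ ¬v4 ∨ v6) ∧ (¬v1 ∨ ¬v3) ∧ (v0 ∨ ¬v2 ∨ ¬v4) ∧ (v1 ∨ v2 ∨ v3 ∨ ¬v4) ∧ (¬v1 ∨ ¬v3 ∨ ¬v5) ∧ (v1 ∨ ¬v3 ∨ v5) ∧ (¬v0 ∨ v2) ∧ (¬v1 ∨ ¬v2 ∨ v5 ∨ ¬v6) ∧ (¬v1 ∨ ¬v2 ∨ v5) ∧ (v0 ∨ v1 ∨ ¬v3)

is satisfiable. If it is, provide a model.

Set v0 = False.
Try v1 = True:
  (¬v1 ∨ v2) forces v2 = True.
  (¬v1 ∨ ¬v5) forces v5 = False.
  clause (¬v1 ∨ ¬v2 ∨ v5) is falsified — backtrack.
So v1 = False.
  then (v0 ∨ v1 ∨ ¬v3) forces v3 = False.
  then (v1 ∨ v3 ∨ ¬v4) forces v4 = False.
  then (v1 ∨ ¬v2 ∨ v4) forces v2 = False.
Set v5 = True.
Set v6 = False.
Set v7 = True.
All clauses satisfied.

v0=F, v1=F, v2=F, v3=F, v4=F, v5=T, v6=F, v7=T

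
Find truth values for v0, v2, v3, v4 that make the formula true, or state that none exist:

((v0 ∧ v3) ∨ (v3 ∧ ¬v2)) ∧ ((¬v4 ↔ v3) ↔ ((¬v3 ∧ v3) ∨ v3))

v0: True, v2: True, v3: True, v4: False

  (v0 ∧ v3) ∨ (v3 ∧ ¬v2) = True
    v0 ∧ v3 = True
    v3 ∧ ¬v2 = False
      ¬v2 = False
  (¬v4 ↔ v3) ↔ ((¬v3 ∧ v3) ∨ v3) = True
    ¬v4 ↔ v3 = True
      ¬v4 = True
    (¬v3 ∧ v3) ∨ v3 = True
      ¬v3 ∧ v3 = False
        ¬v3 = False
Both conjuncts True, so the formula holds.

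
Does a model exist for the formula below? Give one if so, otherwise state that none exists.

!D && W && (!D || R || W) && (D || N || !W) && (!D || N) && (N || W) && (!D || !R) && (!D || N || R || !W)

Unit clause (!D) forces D = False.
Unit clause (W) forces W = True.
In (D || N || !W) only N is left, so N = True.
Set R = True.
Check each clause:
  (!D): !D holds.
  (W): W holds.
  (!D || R || W): !D holds.
  (D || N || !W): N holds.
  (!D || N): !D holds.
  (N || W): N holds.
  (!D || !R): !D holds.
  (!D || N || R || !W): !D holds.
All clauses satisfied.

R = True, D = False, N = True, W = True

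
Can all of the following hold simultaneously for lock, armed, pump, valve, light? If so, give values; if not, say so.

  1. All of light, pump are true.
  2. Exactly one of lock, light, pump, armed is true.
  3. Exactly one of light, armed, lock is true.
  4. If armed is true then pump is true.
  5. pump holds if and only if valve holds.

The formula is unsatisfiable.

Case light = True:
  (1) forces pump = True.
  Constraint (2) is violated (light=T, pump=T) — contradiction.
Case light = False:
  Constraint (1) is violated (light=F) — contradiction.
Both cases fail — unsatisfiable.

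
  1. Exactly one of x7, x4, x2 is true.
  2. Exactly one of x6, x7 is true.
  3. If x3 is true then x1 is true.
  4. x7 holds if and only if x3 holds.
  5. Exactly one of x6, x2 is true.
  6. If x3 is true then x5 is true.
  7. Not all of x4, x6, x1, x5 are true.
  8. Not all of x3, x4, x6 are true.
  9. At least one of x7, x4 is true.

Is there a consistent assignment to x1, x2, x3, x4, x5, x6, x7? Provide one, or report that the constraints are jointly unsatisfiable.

x1: False; x2: False; x3: False; x4: True; x5: False; x6: True; x7: False

  (1) {x7, x4, x2}: 1 true — exactly one ✓
  (2) {x6, x7}: 1 true — exactly one ✓
  (3) x3=F ⇒ x1: vacuous ✓
  (4) x7=F, x3=F — same ✓
  (5) {x6, x2}: 1 true — exactly one ✓
  (6) x3=F ⇒ x5: vacuous ✓
  (7) {x4, x6, x1, x5}: 2/4 true — not all ✓
  (8) {x3, x4, x6}: 2/3 true — not all ✓
  (9) {x7, x4}: 1 true — at least one ✓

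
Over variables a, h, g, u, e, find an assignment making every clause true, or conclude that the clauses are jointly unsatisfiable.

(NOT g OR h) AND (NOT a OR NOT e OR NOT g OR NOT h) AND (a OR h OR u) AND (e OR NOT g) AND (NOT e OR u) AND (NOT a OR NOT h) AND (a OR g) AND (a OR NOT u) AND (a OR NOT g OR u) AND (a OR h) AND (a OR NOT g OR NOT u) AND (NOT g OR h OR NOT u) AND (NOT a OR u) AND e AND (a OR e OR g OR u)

a = True, h = False, g = False, u = True, e = True

Unit clause (e) forces e = True.
In (NOT e OR u) only u is left, so u = True.
In (a OR NOT u) only a is left, so a = True.
In (NOT a OR NOT h) only NOT h is left, so h = False.
In (NOT g OR h OR NOT u) only NOT g is left, so g = False.
All clauses satisfied.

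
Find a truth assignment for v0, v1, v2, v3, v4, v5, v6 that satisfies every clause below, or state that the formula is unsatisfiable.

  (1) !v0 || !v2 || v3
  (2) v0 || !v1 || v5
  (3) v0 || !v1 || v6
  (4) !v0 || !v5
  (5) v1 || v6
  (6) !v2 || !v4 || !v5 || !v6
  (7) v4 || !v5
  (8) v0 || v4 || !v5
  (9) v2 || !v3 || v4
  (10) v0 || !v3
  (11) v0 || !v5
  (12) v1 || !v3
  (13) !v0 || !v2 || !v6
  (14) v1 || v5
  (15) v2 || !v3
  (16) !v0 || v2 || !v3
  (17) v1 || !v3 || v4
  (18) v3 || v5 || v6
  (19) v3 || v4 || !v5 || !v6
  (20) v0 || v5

Try v0 = False:
  (v0 || !v3) forces v3 = False.
  (v0 || !v5) forces v5 = False.
  clause (v0 || v5) is falsified — backtrack.
So v0 = True.
  then (!v0 || !v5) forces v5 = False.
  then (v1 || v5) forces v1 = True.
Set v2 = True.
  then (!v0 || !v2 || v3) forces v3 = True.
  then (!v0 || !v2 || !v6) forces v6 = False.
Set v4 = True.
All clauses satisfied.

v0=T, v1=T, v2=T, v3=T, v4=T, v5=F, v6=F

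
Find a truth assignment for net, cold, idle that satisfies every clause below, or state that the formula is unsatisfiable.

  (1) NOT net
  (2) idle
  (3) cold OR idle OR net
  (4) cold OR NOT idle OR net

Unit clause (NOT net) forces net = False.
Unit clause (idle) forces idle = True.
In (cold OR NOT idle OR net) only cold is left, so cold = True.
Check each clause:
  (NOT net): NOT net holds.
  (idle): idle holds.
  (cold OR idle OR net): cold holds.
  (cold OR NOT idle OR net): cold holds.
All clauses satisfied.

net = False, cold = True, idle = True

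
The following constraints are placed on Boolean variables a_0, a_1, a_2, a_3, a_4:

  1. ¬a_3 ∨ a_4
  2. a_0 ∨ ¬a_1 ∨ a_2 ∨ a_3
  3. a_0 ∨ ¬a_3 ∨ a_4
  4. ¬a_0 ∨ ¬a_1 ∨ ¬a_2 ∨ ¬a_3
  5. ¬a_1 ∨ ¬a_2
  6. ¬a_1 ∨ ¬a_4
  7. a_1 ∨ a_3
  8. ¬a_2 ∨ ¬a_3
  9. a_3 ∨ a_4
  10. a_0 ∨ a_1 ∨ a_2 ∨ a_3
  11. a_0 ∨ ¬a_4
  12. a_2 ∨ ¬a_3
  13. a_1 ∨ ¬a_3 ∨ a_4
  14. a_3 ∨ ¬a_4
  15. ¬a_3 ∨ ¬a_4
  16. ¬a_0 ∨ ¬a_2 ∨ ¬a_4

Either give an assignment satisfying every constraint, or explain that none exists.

Case a_4 = True:
  (¬a_1 ∨ ¬a_4) forces a_1 = False.
  (a_1 ∨ a_3) forces a_3 = True.
  Clause (¬a_3 ∨ ¬a_4) is falsified — contradiction.
Case a_4 = False:
  (¬a_3 ∨ a_4) forces a_3 = False.
  Clause (a_3 ∨ a_4) is falsified — contradiction.
Both cases fail, so the formula is unsatisfiable.

No satisfying assignment exists.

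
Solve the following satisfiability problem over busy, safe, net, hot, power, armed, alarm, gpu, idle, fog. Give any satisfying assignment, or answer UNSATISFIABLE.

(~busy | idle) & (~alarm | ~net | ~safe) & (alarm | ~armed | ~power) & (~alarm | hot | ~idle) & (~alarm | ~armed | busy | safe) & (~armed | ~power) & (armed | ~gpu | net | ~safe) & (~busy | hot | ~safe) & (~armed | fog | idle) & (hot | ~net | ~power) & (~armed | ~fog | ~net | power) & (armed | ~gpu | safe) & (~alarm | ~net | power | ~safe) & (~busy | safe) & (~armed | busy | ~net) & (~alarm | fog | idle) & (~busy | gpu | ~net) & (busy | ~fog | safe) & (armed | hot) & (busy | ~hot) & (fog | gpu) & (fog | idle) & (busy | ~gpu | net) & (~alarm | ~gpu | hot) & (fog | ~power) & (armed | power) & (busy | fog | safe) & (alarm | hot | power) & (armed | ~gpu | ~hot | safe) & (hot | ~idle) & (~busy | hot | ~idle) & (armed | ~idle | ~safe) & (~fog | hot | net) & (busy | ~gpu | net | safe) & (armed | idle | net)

Set busy = True.
  then (~busy | idle) forces idle = True.
  then (~busy | safe) forces safe = True.
  then (hot | ~idle) forces hot = True.
  then (armed | ~idle | ~safe) forces armed = True.
  then (~armed | ~power) forces power = False.
Set net = False.
Set alarm = True.
Set gpu = True.
Set fog = False.
All clauses satisfied.

busy = True, safe = True, net = False, hot = True, power = False, armed = True, alarm = True, gpu = True, idle = True, fog = False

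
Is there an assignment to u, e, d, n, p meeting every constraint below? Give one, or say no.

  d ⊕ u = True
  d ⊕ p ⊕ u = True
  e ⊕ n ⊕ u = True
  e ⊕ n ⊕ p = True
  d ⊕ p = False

UNSATISFIABLE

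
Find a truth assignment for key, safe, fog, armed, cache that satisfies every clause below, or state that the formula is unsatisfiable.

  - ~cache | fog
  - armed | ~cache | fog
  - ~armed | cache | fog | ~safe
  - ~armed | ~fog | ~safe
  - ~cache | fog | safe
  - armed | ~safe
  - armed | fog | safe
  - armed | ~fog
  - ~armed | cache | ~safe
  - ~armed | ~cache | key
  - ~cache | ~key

key = True; safe = False; fog = False; armed = True; cache = False

Set key = True.
  then (~cache | ~key) forces cache = False.
Try safe = True:
  (armed | ~safe) forces armed = True.
  clause (~armed | cache | ~safe) is falsified — backtrack.
So safe = False.
Set fog = False.
  then (armed | fog | safe) forces armed = True.
All clauses satisfied.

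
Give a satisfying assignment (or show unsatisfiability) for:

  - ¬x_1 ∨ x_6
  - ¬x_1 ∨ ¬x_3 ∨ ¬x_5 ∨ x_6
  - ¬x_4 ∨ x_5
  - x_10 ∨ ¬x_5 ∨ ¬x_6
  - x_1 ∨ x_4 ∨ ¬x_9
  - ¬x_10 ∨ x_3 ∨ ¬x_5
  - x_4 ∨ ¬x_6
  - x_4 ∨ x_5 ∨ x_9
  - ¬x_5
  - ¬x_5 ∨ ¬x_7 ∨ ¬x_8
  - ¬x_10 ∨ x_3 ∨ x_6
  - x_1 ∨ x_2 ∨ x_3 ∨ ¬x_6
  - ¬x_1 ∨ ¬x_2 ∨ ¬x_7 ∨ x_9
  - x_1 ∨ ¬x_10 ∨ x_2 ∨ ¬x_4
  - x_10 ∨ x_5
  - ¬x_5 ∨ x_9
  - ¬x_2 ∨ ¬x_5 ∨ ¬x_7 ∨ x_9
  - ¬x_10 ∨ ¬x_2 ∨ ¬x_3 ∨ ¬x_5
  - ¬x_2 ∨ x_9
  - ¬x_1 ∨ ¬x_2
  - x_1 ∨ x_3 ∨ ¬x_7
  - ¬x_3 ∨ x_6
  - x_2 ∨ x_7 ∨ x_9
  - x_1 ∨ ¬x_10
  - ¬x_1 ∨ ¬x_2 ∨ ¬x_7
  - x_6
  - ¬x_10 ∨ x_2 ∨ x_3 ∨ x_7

The formula is unsatisfiable.

Case x_4 = True:
  (¬x_4 ∨ x_5) forces x_5 = True.
  Clause (¬x_5) is falsified — contradiction.
Case x_4 = False:
  (x_4 ∨ ¬x_6) forces x_6 = False.
  Clause (x_6) is falsified — contradiction.
Both cases fail, so the formula is unsatisfiable.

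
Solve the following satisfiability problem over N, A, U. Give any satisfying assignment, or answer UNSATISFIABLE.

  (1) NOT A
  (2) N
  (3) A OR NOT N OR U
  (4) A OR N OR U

N = True, A = False, U = True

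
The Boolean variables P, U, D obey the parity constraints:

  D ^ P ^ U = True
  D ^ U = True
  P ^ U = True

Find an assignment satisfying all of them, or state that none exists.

P = False; U = True; D = False

D ^ P ^ U = F ^ F ^ T = True ✓
D ^ U = F ^ T = True ✓
P ^ U = F ^ T = True ✓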